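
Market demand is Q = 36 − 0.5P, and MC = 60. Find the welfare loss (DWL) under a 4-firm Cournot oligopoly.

Inverting demand: P = 72 − 2Q.
Under competition P = MC = 60, so Q = (72 − 60)/2 = 6.
In a 4-firm Cournot equilibrium, symmetry and the first-order condition give q = (72 − 60)/(10) = 1.2. So Q = 4.8 and P = 62.4.
DWL is the triangle between Q = 4.8 and Q = 6: ½·(6 − 4.8)·(62.4 − 60) = 1.44.

DWL = 1.44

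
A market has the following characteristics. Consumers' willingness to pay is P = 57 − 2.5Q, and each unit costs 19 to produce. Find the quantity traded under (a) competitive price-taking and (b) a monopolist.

Under competition P = MC = 19, so Q = (57 − 19)/2.5 = 15.2.
A monopolist chooses Q where MR = MC. MR = 57 − 5Q; setting this equal to 19 gives Q = 7.6 and P = 38.

Competition: Q = 15.2; Monopoly: Q = 7.6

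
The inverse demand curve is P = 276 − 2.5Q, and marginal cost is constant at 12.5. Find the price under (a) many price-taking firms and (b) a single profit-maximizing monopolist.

Perfect competition: P = MC = 12.5, so 276 − 2.5Q = 12.5 and Q = 105.4.
Monopoly sets MR = MC: 276 − 5Q = 12.5 ⇒ Q = 52.7, P = 276 − 2.5·52.7 = 144.25.

Competition: P = 12.5; Monopoly: P = 144.25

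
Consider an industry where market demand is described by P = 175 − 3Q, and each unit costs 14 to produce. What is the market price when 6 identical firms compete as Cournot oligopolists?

Cournot with 6 identical firms: the symmetric best-response condition is 175 − 21q = 14. Each firm produces q = 23/3, total output Q = 46, price P = 37.

P = 37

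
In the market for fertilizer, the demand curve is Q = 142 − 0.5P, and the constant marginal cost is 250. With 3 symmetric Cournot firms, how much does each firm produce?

Inverting demand: P = 284 − 2Q.
With 3 symmetric Cournot firms, each firm's FOC gives 284 − 8q = 250, so q = 4.25, Q = 3·4.25 = 12.75, and P = 258.5.

q_i = 4.25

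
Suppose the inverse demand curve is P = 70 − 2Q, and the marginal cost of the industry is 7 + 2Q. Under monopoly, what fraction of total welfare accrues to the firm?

The monopolist equates marginal revenue to marginal cost: 70 − 4Q = 7 + 2Q, so Q = 10.5. From demand, P = 49.
CS = ½·(70 − 49)·10.5 = 110.25.
PS = P·Q − VC(Q) = 49·10.5 − (7·10.5 + ½·2·10.5²) = 330.75.
Share captured = PS/TS = 330.75/441 = 0.75.

PS/TS = 0.75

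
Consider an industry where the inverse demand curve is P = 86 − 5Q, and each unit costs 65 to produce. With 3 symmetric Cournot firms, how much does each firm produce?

q_i = 1.05

With 3 symmetric Cournot firms, each firm's FOC gives 86 − 20q = 65, so q = 1.05, Q = 3·1.05 = 3.15, and P = 70.25.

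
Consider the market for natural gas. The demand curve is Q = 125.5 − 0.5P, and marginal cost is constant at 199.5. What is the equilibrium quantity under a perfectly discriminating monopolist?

Inverting demand: P = 251 − 2Q.
A perfectly discriminating monopolist sells every unit with P(Q) ≥ MC(Q), so output equals the competitive quantity Q = 25.75. Each buyer pays their reservation price, so CS = 0 and the firm captures all surplus.

Q = 25.75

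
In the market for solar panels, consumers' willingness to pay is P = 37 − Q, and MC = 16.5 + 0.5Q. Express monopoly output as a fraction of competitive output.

Q_m/Q_c = 0.6

Monopoly sets MR = MC: 37 − 2Q = 16.5 + 0.5Q ⇒ Q = 8.2, P = 37 − 8.2 = 28.8.
Competitive equilibrium sets price equal to marginal cost: 37 − Q = 16.5 + 0.5Q, so Q = 41/3 and P = 70/3.
Ratio Q_m/Q_c = 8.2/(41/3) = 0.6.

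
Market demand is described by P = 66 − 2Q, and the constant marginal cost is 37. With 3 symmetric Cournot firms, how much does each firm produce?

Cournot with 3 identical firms: the symmetric best-response condition is 66 − 8q = 37. Each firm produces q = 3.625, total output Q = 10.875, price P = 44.25.

q_i = 3.625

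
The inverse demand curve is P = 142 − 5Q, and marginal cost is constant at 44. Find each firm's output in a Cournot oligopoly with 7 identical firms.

In a 7-firm Cournot equilibrium, symmetry and the first-order condition give q = (142 − 44)/(40) = 2.45. So Q = 17.15 and P = 56.25.

q_i = 2.45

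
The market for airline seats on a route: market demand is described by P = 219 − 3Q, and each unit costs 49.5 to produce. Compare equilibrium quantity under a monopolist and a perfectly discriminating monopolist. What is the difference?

Q rises by 28.25

Monopoly sets MR = MC: 219 − 6Q = 49.5 ⇒ Q = 28.25, P = 219 − 3·28.25 = 134.25.
Under first-degree price discrimination the firm charges each unit its demand price and produces up to where P = MC, i.e. Q = 56.5. Consumer surplus is zero; producer surplus equals total surplus.
Change in equilibrium quantity: 56.5 − 28.25 = 28.25.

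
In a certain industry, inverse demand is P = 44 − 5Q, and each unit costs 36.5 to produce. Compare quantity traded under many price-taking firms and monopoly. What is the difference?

Under competition P = MC = 36.5, so Q = (44 − 36.5)/5 = 1.5.
The monopolist equates marginal revenue to marginal cost: 44 − 10Q = 36.5, so Q = 0.75. From demand, P = 40.25.
Change in quantity traded: 0.75 − 1.5 = −0.75.

Quantity traded falls by 0.75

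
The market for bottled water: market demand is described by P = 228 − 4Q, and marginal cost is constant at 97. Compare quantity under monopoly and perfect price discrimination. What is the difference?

The monopolist equates marginal revenue to marginal cost: 228 − 8Q = 97, so Q = 16.375. From demand, P = 162.5.
Under first-degree price discrimination the firm charges each unit its demand price and produces up to where P = MC, i.e. Q = 32.75. Consumer surplus is zero; producer surplus equals total surplus.
Change in quantity: 32.75 − 16.375 = 16.375.

Q rises by 16.375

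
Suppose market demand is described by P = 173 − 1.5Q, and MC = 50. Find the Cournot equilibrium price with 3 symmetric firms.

P = 80.75

In a 3-firm Cournot equilibrium, symmetry and the first-order condition give q = (173 − 50)/(6) = 20.5. So Q = 61.5 and P = 80.75.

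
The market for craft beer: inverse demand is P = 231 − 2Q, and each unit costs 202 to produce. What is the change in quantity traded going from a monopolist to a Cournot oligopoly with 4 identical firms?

Quantity traded rises by 4.35

The monopolist equates marginal revenue to marginal cost: 231 − 4Q = 202, so Q = 7.25. From demand, P = 216.5.
With 4 symmetric Cournot firms, each firm's FOC gives 231 − 10q = 202, so q = 2.9, Q = 4·2.9 = 11.6, and P = 207.8.
Change in quantity traded: 11.6 − 7.25 = 4.35.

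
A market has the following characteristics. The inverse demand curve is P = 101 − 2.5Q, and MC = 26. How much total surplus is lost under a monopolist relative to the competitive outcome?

Under competition P = MC = 26, so Q = (101 − 26)/2.5 = 30.
Monopoly sets MR = MC: 101 − 5Q = 26 ⇒ Q = 15, P = 101 − 2.5·15 = 63.5.
DWL is the triangle between Q = 15 and Q = 30: ½·(30 − 15)·(63.5 − 26) = 281.25.

DWL = 281.25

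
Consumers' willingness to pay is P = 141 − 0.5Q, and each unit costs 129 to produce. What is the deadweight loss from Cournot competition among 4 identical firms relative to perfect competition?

Under competition P = MC = 129, so Q = (141 − 129)/0.5 = 24.
In a 4-firm Cournot equilibrium, symmetry and the first-order condition give q = (141 − 129)/(2.5) = 4.8. So Q = 19.2 and P = 131.4.
DWL is the triangle between Q = 19.2 and Q = 24: ½·(24 − 19.2)·(131.4 − 129) = 5.76.

DWL = 5.76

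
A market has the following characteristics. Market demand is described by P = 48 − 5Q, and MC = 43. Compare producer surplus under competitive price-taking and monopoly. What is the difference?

Producer surplus rises by 1.25

Under competition P = MC = 43, so Q = (48 − 43)/5 = 1.
PS = (43 − 43)·1 = 0.
The monopolist equates marginal revenue to marginal cost: 48 − 10Q = 43, so Q = 0.5. From demand, P = 45.5.
PS = (45.5 − 43)·0.5 = 1.25.
Change in producer surplus: 1.25 − 0 = 1.25.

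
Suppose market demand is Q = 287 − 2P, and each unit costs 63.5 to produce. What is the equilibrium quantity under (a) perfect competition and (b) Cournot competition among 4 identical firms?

Competition: Q = 160; Cournot: Q = 128

Inverting demand: P = 143.5 − 0.5Q.
Under competition P = MC = 63.5, so Q = (143.5 − 63.5)/0.5 = 160.
In a 4-firm Cournot equilibrium, symmetry and the first-order condition give q = (143.5 − 63.5)/(2.5) = 32. So Q = 128 and P = 79.5.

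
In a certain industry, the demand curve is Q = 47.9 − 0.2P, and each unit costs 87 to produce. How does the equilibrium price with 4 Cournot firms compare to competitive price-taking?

Cournot: P = 117.5; Competition: P = 87

Inverting demand: P = 239.5 − 5Q.
In a 4-firm Cournot equilibrium, symmetry and the first-order condition give q = (239.5 − 87)/(25) = 6.1. So Q = 24.4 and P = 117.5.
Competitive firms price at marginal cost: P = 87, giving Q = 30.5.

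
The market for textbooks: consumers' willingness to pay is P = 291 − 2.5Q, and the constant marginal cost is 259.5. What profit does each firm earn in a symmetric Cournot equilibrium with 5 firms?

In a 5-firm Cournot equilibrium, symmetry and the first-order condition give q = (291 − 259.5)/(15) = 2.1. So Q = 10.5 and P = 264.75.
Each firm's profit = (264.75 − 259.5)·2.1 = 11.025.

π_i = 11.025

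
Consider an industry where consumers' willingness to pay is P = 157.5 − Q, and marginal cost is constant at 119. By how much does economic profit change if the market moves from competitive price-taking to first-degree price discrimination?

Perfect competition: P = MC = 119, so 157.5 − Q = 119 and Q = 38.5.
Profit = (119 − 119)·38.5 = 0.
A perfectly discriminating monopolist sells every unit with P(Q) ≥ MC(Q), so output equals the competitive quantity Q = 38.5. Each buyer pays their reservation price, so CS = 0 and the firm captures all surplus.
PS equals the full surplus area, 741.125. Profit = 741.125 = 741.125.
Change in economic profit: 741.125 − 0 = 741.125.

Economic profit rises by 741.125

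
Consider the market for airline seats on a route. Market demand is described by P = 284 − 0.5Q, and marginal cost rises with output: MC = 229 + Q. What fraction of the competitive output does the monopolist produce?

Monopoly sets MR = MC: 284 − Q = 229 + Q ⇒ Q = 27.5, P = 284 − 0.5·27.5 = 270.25.
Under competition P = MC: 284 − 0.5Q = 229 + Q ⇒ Q = 110/3, P = 797/3.
Ratio Q_m/Q_c = 27.5/(110/3) = 0.75.

Q_m/Q_c = 0.75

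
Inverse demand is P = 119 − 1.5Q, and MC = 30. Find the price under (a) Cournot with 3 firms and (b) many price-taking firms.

Cournot: P = 52.25; Competition: P = 30

Cournot with 3 identical firms: the symmetric best-response condition is 119 − 6q = 30. Each firm produces q = 89/6, total output Q = 44.5, price P = 52.25.
Competitive firms price at marginal cost: P = 30, giving Q = 178/3.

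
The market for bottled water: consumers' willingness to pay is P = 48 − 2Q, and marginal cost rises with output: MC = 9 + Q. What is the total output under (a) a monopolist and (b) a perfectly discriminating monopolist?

Monopoly: Q = 7.8; Perfect PD: Q = 13

Monopoly sets MR = MC: 48 − 4Q = 9 + Q ⇒ Q = 7.8, P = 48 − 2·7.8 = 32.4.
A perfectly discriminating monopolist sells every unit with P(Q) ≥ MC(Q), so output equals the competitive quantity Q = 13. Each buyer pays their reservation price, so CS = 0 and the firm captures all surplus.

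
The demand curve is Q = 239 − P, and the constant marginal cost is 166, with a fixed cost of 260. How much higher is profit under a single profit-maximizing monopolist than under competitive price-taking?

Inverting demand: P = 239 − Q.
Perfect competition: P = MC = 166, so 239 − Q = 166 and Q = 73.
Profit = (166 − 166)·73 − 260 = −260.
A monopolist chooses Q where MR = MC. MR = 239 − 2Q; setting this equal to 166 gives Q = 36.5 and P = 202.5.
Profit = (202.5 − 166)·36.5 − 260 = 1072.25.
Change in profit: 1072.25 − −260 = 1332.25.

π rises by 1332.25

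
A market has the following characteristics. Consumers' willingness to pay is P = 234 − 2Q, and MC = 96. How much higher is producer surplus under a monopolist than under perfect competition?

Under competition P = MC = 96, so Q = (234 − 96)/2 = 69.
PS = (96 − 96)·69 = 0.
The monopolist equates marginal revenue to marginal cost: 234 − 4Q = 96, so Q = 34.5. From demand, P = 165.
PS = (165 − 96)·34.5 = 2380.5.
Change in producer surplus: 2380.5 − 0 = 2380.5.

PS rises by 2380.5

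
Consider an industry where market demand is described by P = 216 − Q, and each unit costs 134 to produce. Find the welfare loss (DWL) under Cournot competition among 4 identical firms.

DWL = 134.48

Competitive firms price at marginal cost: P = 134, giving Q = 82.
In a 4-firm Cournot equilibrium, symmetry and the first-order condition give q = (216 − 134)/(5) = 16.4. So Q = 65.6 and P = 150.4.
DWL is the triangle between Q = 65.6 and Q = 82: ½·(82 − 65.6)·(150.4 − 134) = 134.48.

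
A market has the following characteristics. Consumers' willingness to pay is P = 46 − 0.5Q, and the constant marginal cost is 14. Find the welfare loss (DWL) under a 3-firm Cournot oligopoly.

Competitive firms price at marginal cost: P = 14, giving Q = 64.
With 3 symmetric Cournot firms, each firm's FOC gives 46 − 2q = 14, so q = 16, Q = 3·16 = 48, and P = 22.
DWL is the triangle between Q = 48 and Q = 64: ½·(64 − 48)·(22 − 14) = 64.

DWL = 64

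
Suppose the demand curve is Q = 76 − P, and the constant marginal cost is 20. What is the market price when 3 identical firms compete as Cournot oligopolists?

P = 34

Inverting demand: P = 76 − Q.
Cournot with 3 identical firms: the symmetric best-response condition is 76 − 4q = 20. Each firm produces q = 14, total output Q = 42, price P = 34.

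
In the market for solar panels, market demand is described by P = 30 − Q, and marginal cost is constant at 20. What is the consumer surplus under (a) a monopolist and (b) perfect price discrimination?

Monopoly: CS = 12.5; Perfect PD: CS = 0

A monopolist chooses Q where MR = MC. MR = 30 − 2Q; setting this equal to 20 gives Q = 5 and P = 25.
CS = ½·(30 − 25)·5 = 12.5.
A perfectly discriminating monopolist sells every unit with P(Q) ≥ MC(Q), so output equals the competitive quantity Q = 10. Each buyer pays their reservation price, so CS = 0 and the firm captures all surplus.
CS = 0.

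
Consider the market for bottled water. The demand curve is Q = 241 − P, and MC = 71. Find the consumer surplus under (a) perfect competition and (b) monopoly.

Competition: CS = 14450; Monopoly: CS = 3612.5

Inverting demand: P = 241 − Q.
Competitive firms price at marginal cost: P = 71, giving Q = 170.
CS = ½·(241 − 71)·170 = 14450.
Monopoly sets MR = MC: 241 − 2Q = 71 ⇒ Q = 85, P = 241 − 85 = 156.
CS = ½·(241 − 156)·85 = 3612.5.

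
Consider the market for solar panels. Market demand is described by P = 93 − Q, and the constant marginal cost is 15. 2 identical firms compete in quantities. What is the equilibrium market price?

Cournot with 2 identical firms: the symmetric best-response condition is 93 − 3q = 15. Each firm produces q = 26, total output Q = 52, price P = 41.

P = 41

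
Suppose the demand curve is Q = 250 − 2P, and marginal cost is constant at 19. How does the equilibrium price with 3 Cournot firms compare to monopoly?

Cournot: P = 45.5; Monopoly: P = 72

Inverting demand: P = 125 − 0.5Q.
In a 3-firm Cournot equilibrium, symmetry and the first-order condition give q = (125 − 19)/(2) = 53. So Q = 159 and P = 45.5.
The monopolist equates marginal revenue to marginal cost: 125 − Q = 19, so Q = 106. From demand, P = 72.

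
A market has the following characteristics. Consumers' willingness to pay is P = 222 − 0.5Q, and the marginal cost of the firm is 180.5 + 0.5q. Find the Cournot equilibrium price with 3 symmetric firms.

Cournot with 3 identical firms: the symmetric best-response condition is 222 − 2q = 180.5 + 0.5q. Each firm produces q = 16.6, total output Q = 49.8, price P = 197.1.

P = 197.1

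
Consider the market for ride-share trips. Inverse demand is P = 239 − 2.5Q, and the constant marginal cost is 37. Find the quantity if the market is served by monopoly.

Q = 40.4

Monopoly sets MR = MC: 239 − 5Q = 37 ⇒ Q = 40.4, P = 239 − 2.5·40.4 = 138.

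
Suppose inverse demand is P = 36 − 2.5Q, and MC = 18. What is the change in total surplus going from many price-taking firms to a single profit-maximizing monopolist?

Competitive firms price at marginal cost: P = 18, giving Q = 7.2.
CS = ½·(36 − 18)·7.2 = 64.8; PS = (18 − 18)·7.2 = 0; TS = 64.8.
A monopolist chooses Q where MR = MC. MR = 36 − 5Q; setting this equal to 18 gives Q = 3.6 and P = 27.
CS = ½·(36 − 27)·3.6 = 16.2; PS = (27 − 18)·3.6 = 32.4; TS = 48.6.
Change in total surplus: 48.6 − 64.8 = −16.2.

Total surplus falls by 16.2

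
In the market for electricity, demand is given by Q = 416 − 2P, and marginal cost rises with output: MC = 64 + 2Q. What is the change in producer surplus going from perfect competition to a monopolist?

Inverting demand: P = 208 − 0.5Q.
Under competition P = MC: 208 − 0.5Q = 64 + 2Q ⇒ Q = 57.6, P = 179.2.
PS = P·Q − VC(Q) = 179.2·57.6 − (64·57.6 + ½·2·57.6²) = 3317.76.
The monopolist equates marginal revenue to marginal cost: 208 − Q = 64 + 2Q, so Q = 48. From demand, P = 184.
PS = P·Q − VC(Q) = 184·48 − (64·48 + ½·2·48²) = 3456.
Change in producer surplus: 3456 − 3317.76 = 138.24.

Producer surplus rises by 138.24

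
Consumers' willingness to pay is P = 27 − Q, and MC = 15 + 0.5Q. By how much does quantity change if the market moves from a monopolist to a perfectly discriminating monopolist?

Q rises by 3.2

Monopoly sets MR = MC: 27 − 2Q = 15 + 0.5Q ⇒ Q = 4.8, P = 27 − 4.8 = 22.2.
Under first-degree price discrimination the firm charges each unit its demand price and produces up to where P = MC, i.e. Q = 8. Consumer surplus is zero; producer surplus equals total surplus.
Change in quantity: 8 − 4.8 = 3.2.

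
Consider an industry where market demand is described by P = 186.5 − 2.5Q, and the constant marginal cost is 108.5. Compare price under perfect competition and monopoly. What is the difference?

P rises by 39

Competitive firms price at marginal cost: P = 108.5, giving Q = 31.2.
Monopoly sets MR = MC: 186.5 − 5Q = 108.5 ⇒ Q = 15.6, P = 186.5 − 2.5·15.6 = 147.5.
Change in price: 147.5 − 108.5 = 39.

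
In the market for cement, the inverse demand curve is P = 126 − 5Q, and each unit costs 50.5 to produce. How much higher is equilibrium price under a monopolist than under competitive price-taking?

P rises by 37.75

Perfect competition: P = MC = 50.5, so 126 − 5Q = 50.5 and Q = 15.1.
The monopolist equates marginal revenue to marginal cost: 126 − 10Q = 50.5, so Q = 7.55. From demand, P = 88.25.
Change in equilibrium price: 88.25 − 50.5 = 37.75.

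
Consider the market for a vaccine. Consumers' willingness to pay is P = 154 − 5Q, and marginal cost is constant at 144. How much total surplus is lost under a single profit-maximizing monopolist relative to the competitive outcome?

Perfect competition: P = MC = 144, so 154 − 5Q = 144 and Q = 2.
A monopolist chooses Q where MR = MC. MR = 154 − 10Q; setting this equal to 144 gives Q = 1 and P = 149.
DWL is the triangle between Q = 1 and Q = 2: ½·(2 − 1)·(149 − 144) = 2.5.

DWL = 2.5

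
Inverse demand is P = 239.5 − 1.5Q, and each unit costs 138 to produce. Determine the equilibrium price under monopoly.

The monopolist equates marginal revenue to marginal cost: 239.5 − 3Q = 138, so Q = 203/6. From demand, P = 188.75.

P = 188.75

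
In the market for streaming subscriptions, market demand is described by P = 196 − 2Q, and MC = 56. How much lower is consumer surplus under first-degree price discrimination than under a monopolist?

Monopoly sets MR = MC: 196 − 4Q = 56 ⇒ Q = 35, P = 196 − 2·35 = 126.
CS = ½·(196 − 126)·35 = 1225.
With perfect price discrimination, output is the efficient level Q = 70 (where demand meets MC), but every buyer pays their willingness to pay: CS = 0 and PS = total surplus.
CS = 0.
Change in consumer surplus: 0 − 1225 = −1225.

Consumer surplus falls by 1225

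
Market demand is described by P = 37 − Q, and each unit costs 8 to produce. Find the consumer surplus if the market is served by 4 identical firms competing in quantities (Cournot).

CS = 269.12

In a 4-firm Cournot equilibrium, symmetry and the first-order condition give q = (37 − 8)/(5) = 5.8. So Q = 23.2 and P = 13.8.
CS = ½·(37 − 13.8)·23.2 = 269.12.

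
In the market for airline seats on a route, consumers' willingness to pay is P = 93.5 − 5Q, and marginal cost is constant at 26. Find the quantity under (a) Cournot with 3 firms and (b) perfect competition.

Cournot with 3 identical firms: the symmetric best-response condition is 93.5 − 20q = 26. Each firm produces q = 3.375, total output Q = 10.125, price P = 42.875.
Competitive firms price at marginal cost: P = 26, giving Q = 13.5.

Cournot: Q = 10.125; Competition: Q = 13.5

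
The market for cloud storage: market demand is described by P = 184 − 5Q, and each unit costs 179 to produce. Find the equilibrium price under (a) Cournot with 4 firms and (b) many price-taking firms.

With 4 symmetric Cournot firms, each firm's FOC gives 184 − 25q = 179, so q = 0.2, Q = 4·0.2 = 0.8, and P = 180.
Competitive firms price at marginal cost: P = 179, giving Q = 1.

Cournot: P = 180; Competition: P = 179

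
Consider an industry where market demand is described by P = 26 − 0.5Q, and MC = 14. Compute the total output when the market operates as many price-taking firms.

Q = 24

Competitive firms price at marginal cost: P = 14, giving Q = 24.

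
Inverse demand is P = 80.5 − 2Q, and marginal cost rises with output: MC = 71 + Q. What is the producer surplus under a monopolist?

The monopolist equates marginal revenue to marginal cost: 80.5 − 4Q = 71 + Q, so Q = 1.9. From demand, P = 76.7.
PS = P·Q − VC(Q) = 76.7·1.9 − (71·1.9 + ½·1·1.9²) = 9.025.

PS = 9.025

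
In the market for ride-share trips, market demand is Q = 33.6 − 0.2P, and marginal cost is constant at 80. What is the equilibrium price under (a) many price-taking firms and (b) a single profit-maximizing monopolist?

Competition: P = 80; Monopoly: P = 124

Inverting demand: P = 168 − 5Q.
Under competition P = MC = 80, so Q = (168 − 80)/5 = 17.6.
The monopolist equates marginal revenue to marginal cost: 168 − 10Q = 80, so Q = 8.8. From demand, P = 124.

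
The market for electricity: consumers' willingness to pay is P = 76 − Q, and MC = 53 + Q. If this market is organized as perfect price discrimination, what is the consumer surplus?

CS = 0

With perfect price discrimination, output is the efficient level Q = 11.5 (where demand meets MC), but every buyer pays their willingness to pay: CS = 0 and PS = total surplus.
CS = 0.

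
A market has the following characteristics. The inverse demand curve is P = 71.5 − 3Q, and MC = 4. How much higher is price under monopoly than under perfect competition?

Price rises by 33.75

Competitive firms price at marginal cost: P = 4, giving Q = 22.5.
Monopoly sets MR = MC: 71.5 − 6Q = 4 ⇒ Q = 11.25, P = 71.5 − 3·11.25 = 37.75.
Change in price: 37.75 − 4 = 33.75.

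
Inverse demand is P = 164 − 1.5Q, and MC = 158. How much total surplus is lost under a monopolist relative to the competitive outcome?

DWL = 3

Under competition P = MC = 158, so Q = (164 − 158)/1.5 = 4.
The monopolist equates marginal revenue to marginal cost: 164 − 3Q = 158, so Q = 2. From demand, P = 161.
DWL is the triangle between Q = 2 and Q = 4: ½·(4 − 2)·(161 − 158) = 3.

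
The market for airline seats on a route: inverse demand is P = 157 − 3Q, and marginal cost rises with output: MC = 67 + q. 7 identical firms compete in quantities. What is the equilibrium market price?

P = 81.4

Cournot with 7 identical firms: the symmetric best-response condition is 157 − 24q = 67 + q. Each firm produces q = 3.6, total output Q = 25.2, price P = 81.4.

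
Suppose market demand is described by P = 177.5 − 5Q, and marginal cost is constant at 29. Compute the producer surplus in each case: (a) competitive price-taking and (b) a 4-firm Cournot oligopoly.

Competitive firms price at marginal cost: P = 29, giving Q = 29.7.
PS = (29 − 29)·29.7 = 0.
With 4 symmetric Cournot firms, each firm's FOC gives 177.5 − 25q = 29, so q = 5.94, Q = 4·5.94 = 23.76, and P = 58.7.
PS = (58.7 − 29)·23.76 = 705.672.

Competition: PS = 0; Cournot: PS = 705.672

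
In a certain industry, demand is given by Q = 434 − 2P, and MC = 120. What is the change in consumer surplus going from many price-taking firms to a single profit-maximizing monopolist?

Inverting demand: P = 217 − 0.5Q.
Under competition P = MC = 120, so Q = (217 − 120)/0.5 = 194.
CS = ½·(217 − 120)·194 = 9409.
A monopolist chooses Q where MR = MC. MR = 217 − Q; setting this equal to 120 gives Q = 97 and P = 168.5.
CS = ½·(217 − 168.5)·97 = 2352.25.
Change in consumer surplus: 2352.25 − 9409 = −7056.75.

Consumer surplus falls by 7056.75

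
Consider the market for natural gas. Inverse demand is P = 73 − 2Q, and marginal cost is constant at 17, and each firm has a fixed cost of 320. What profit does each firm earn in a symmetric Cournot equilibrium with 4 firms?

In a 4-firm Cournot equilibrium, symmetry and the first-order condition give q = (73 − 17)/(10) = 5.6. So Q = 22.4 and P = 28.2.
Each firm's profit = (28.2 − 17)·5.6 − 320 = −257.28.

π_i = −257.28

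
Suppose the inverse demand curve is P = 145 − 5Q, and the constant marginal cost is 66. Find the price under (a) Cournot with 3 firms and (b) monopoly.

With 3 symmetric Cournot firms, each firm's FOC gives 145 − 20q = 66, so q = 3.95, Q = 3·3.95 = 11.85, and P = 85.75.
A monopolist chooses Q where MR = MC. MR = 145 − 10Q; setting this equal to 66 gives Q = 7.9 and P = 105.5.

Cournot: P = 85.75; Monopoly: P = 105.5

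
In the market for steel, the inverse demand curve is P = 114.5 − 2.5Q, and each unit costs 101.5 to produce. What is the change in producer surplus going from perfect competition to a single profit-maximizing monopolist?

PS rises by 16.9

Perfect competition: P = MC = 101.5, so 114.5 − 2.5Q = 101.5 and Q = 5.2.
PS = (101.5 − 101.5)·5.2 = 0.
The monopolist equates marginal revenue to marginal cost: 114.5 − 5Q = 101.5, so Q = 2.6. From demand, P = 108.
PS = (108 − 101.5)·2.6 = 16.9.
Change in producer surplus: 16.9 − 0 = 16.9.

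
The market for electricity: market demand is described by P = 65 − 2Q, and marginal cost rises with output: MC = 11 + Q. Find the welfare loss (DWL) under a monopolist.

DWL = 77.76

Competitive equilibrium sets price equal to marginal cost: 65 − 2Q = 11 + Q, so Q = 18 and P = 29.
Monopoly sets MR = MC: 65 − 4Q = 11 + Q ⇒ Q = 10.8, P = 65 − 2·10.8 = 43.4.
CS = ½·(65 − 29)·18 = 324; PS = (29·18 − 11·18 − ½·1·18²) = 162; TS = 486.
CS = ½·(65 − 43.4)·10.8 = 116.64; PS = (43.4·10.8 − 11·10.8 − ½·1·10.8²) = 291.6; TS = 408.24.
DWL = 486 − 408.24 = 77.76.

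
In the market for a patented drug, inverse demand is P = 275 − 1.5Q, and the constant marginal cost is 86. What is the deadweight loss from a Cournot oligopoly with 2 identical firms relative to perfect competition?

DWL = 1323

Under competition P = MC = 86, so Q = (275 − 86)/1.5 = 126.
In a 2-firm Cournot equilibrium, symmetry and the first-order condition give q = (275 − 86)/(4.5) = 42. So Q = 84 and P = 149.
DWL is the triangle between Q = 84 and Q = 126: ½·(126 − 84)·(149 − 86) = 1323.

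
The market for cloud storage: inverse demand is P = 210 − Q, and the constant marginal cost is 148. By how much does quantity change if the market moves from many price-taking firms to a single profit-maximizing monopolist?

Competitive firms price at marginal cost: P = 148, giving Q = 62.
The monopolist equates marginal revenue to marginal cost: 210 − 2Q = 148, so Q = 31. From demand, P = 179.
Change in quantity: 31 − 62 = −31.

Q falls by 31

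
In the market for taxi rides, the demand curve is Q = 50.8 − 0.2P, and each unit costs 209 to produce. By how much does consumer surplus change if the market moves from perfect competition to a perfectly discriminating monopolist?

Consumer surplus falls by 202.5

Inverting demand: P = 254 − 5Q.
Perfect competition: P = MC = 209, so 254 − 5Q = 209 and Q = 9.
CS = ½·(254 − 209)·9 = 202.5.
A perfectly discriminating monopolist sells every unit with P(Q) ≥ MC(Q), so output equals the competitive quantity Q = 9. Each buyer pays their reservation price, so CS = 0 and the firm captures all surplus.
CS = 0.
Change in consumer surplus: 0 − 202.5 = −202.5.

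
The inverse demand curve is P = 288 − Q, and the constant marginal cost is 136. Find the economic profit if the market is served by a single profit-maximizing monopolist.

A monopolist chooses Q where MR = MC. MR = 288 − 2Q; setting this equal to 136 gives Q = 76 and P = 212.
Profit = (212 − 136)·76 = 5776.

Profit = 5776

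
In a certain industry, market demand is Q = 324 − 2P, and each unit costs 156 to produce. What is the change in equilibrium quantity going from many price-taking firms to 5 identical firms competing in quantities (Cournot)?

Q falls by 2

Inverting demand: P = 162 − 0.5Q.
Under competition P = MC = 156, so Q = (162 − 156)/0.5 = 12.
With 5 symmetric Cournot firms, each firm's FOC gives 162 − 3q = 156, so q = 2, Q = 5·2 = 10, and P = 157.
Change in equilibrium quantity: 10 − 12 = −2.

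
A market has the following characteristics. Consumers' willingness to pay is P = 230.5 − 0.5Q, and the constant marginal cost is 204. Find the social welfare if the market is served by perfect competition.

Under competition P = MC = 204, so Q = (230.5 − 204)/0.5 = 53.
CS = ½·(230.5 − 204)·53 = 702.25; PS = (204 − 204)·53 = 0; TS = 702.25.

TS = 702.25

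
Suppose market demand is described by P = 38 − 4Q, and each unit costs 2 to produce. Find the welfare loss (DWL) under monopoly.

Competitive firms price at marginal cost: P = 2, giving Q = 9.
A monopolist chooses Q where MR = MC. MR = 38 − 8Q; setting this equal to 2 gives Q = 4.5 and P = 20.
DWL is the triangle between Q = 4.5 and Q = 9: ½·(9 − 4.5)·(20 − 2) = 40.5.

DWL = 40.5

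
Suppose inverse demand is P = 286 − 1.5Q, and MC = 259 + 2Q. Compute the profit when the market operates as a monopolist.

Monopoly sets MR = MC: 286 − 3Q = 259 + 2Q ⇒ Q = 5.4, P = 286 − 1.5·5.4 = 277.9.
Profit = 277.9·5.4 − (259·5.4 + ½·2·5.4²) = 72.9.

Profit = 72.9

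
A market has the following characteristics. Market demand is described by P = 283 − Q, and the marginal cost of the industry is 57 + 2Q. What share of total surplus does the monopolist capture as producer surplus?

PS/TS = 0.8

A monopolist chooses Q where MR = MC. MR = 283 − 2Q; setting this equal to 57 + 2Q gives Q = 56.5 and P = 226.5.
CS = ½·(283 − 226.5)·56.5 = 1596.125.
PS = P·Q − VC(Q) = 226.5·56.5 − (57·56.5 + ½·2·56.5²) = 6384.5.
Share captured = PS/TS = 6384.5/7980.625 = 0.8.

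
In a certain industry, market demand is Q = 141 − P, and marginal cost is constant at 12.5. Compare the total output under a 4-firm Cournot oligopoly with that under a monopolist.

Inverting demand: P = 141 − Q.
Cournot with 4 identical firms: the symmetric best-response condition is 141 − 5q = 12.5. Each firm produces q = 25.7, total output Q = 102.8, price P = 38.2.
A monopolist chooses Q where MR = MC. MR = 141 − 2Q; setting this equal to 12.5 gives Q = 64.25 and P = 76.75.

Cournot: Q = 102.8; Monopoly: Q = 64.25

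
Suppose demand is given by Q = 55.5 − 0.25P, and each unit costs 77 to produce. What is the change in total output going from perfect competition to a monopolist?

Q falls by 18.125

Inverting demand: P = 222 − 4Q.
Perfect competition: P = MC = 77, so 222 − 4Q = 77 and Q = 36.25.
Monopoly sets MR = MC: 222 − 8Q = 77 ⇒ Q = 18.125, P = 222 − 4·18.125 = 149.5.
Change in total output: 18.125 − 36.25 = −18.125.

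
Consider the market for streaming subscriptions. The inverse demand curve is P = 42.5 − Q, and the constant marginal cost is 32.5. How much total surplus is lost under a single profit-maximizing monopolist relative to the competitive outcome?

DWL = 12.5

Under competition P = MC = 32.5, so Q = (42.5 − 32.5)/1 = 10.
A monopolist chooses Q where MR = MC. MR = 42.5 − 2Q; setting this equal to 32.5 gives Q = 5 and P = 37.5.
DWL is the triangle between Q = 5 and Q = 10: ½·(10 − 5)·(37.5 − 32.5) = 12.5.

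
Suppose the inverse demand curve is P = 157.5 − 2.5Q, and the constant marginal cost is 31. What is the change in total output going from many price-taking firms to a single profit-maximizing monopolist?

Q falls by 25.3

Competitive firms price at marginal cost: P = 31, giving Q = 50.6.
A monopolist chooses Q where MR = MC. MR = 157.5 − 5Q; setting this equal to 31 gives Q = 25.3 and P = 94.25.
Change in total output: 25.3 − 50.6 = −25.3.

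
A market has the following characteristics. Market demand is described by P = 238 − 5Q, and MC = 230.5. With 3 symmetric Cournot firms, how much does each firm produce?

Cournot with 3 identical firms: the symmetric best-response condition is 238 − 20q = 230.5. Each firm produces q = 0.375, total output Q = 1.125, price P = 232.375.

q_i = 0.375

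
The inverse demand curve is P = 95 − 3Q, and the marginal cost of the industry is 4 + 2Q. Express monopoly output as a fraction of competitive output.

Q_m/Q_c = 0.625

A monopolist chooses Q where MR = MC. MR = 95 − 6Q; setting this equal to 4 + 2Q gives Q = 11.375 and P = 60.875.
Competitive equilibrium sets price equal to marginal cost: 95 − 3Q = 4 + 2Q, so Q = 18.2 and P = 40.4.
Ratio Q_m/Q_c = 11.375/18.2 = 0.625.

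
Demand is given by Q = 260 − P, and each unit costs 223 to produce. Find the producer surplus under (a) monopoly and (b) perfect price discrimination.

Inverting demand: P = 260 − Q.
A monopolist chooses Q where MR = MC. MR = 260 − 2Q; setting this equal to 223 gives Q = 18.5 and P = 241.5.
PS = (241.5 − 223)·18.5 = 342.25.
Under first-degree price discrimination the firm charges each unit its demand price and produces up to where P = MC, i.e. Q = 37. Consumer surplus is zero; producer surplus equals total surplus.
PS = ½·(260 − 223)·37 = 684.5.

Monopoly: PS = 342.25; Perfect PD: PS = 684.5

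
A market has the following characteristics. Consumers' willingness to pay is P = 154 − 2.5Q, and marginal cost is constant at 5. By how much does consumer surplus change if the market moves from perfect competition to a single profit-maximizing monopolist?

Consumer surplus falls by 3330.15

Competitive firms price at marginal cost: P = 5, giving Q = 59.6.
CS = ½·(154 − 5)·59.6 = 4440.2.
The monopolist equates marginal revenue to marginal cost: 154 − 5Q = 5, so Q = 29.8. From demand, P = 79.5.
CS = ½·(154 − 79.5)·29.8 = 1110.05.
Change in consumer surplus: 1110.05 − 4440.2 = −3330.15.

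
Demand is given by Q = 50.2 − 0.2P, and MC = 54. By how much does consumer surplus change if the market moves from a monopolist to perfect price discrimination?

Inverting demand: P = 251 − 5Q.
The monopolist equates marginal revenue to marginal cost: 251 − 10Q = 54, so Q = 19.7. From demand, P = 152.5.
CS = ½·(251 − 152.5)·19.7 = 970.225.
Under first-degree price discrimination the firm charges each unit its demand price and produces up to where P = MC, i.e. Q = 39.4. Consumer surplus is zero; producer surplus equals total surplus.
CS = 0.
Change in consumer surplus: 0 − 970.225 = −970.225.

Consumer surplus falls by 970.225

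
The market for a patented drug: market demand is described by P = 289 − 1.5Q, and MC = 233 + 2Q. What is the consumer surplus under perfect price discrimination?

CS = 0

Under first-degree price discrimination the firm charges each unit its demand price and produces up to where P = MC, i.e. Q = 16. Consumer surplus is zero; producer surplus equals total surplus.
CS = 0.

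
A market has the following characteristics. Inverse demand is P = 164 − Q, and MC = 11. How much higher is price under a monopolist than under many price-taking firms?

Perfect competition: P = MC = 11, so 164 − Q = 11 and Q = 153.
A monopolist chooses Q where MR = MC. MR = 164 − 2Q; setting this equal to 11 gives Q = 76.5 and P = 87.5.
Change in price: 87.5 − 11 = 76.5.

Price rises by 76.5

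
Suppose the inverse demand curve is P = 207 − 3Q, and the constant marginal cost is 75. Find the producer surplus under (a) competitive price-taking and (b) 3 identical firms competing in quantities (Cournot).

Competition: PS = 0; Cournot: PS = 1089

Competitive firms price at marginal cost: P = 75, giving Q = 44.
PS = (75 − 75)·44 = 0.
Cournot with 3 identical firms: the symmetric best-response condition is 207 − 12q = 75. Each firm produces q = 11, total output Q = 33, price P = 108.
PS = (108 − 75)·33 = 1089.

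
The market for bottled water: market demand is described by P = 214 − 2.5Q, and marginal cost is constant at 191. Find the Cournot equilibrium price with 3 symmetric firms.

In a 3-firm Cournot equilibrium, symmetry and the first-order condition give q = (214 − 191)/(10) = 2.3. So Q = 6.9 and P = 196.75.

P = 196.75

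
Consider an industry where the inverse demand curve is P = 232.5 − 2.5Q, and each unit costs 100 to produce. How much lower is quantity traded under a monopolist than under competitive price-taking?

Q falls by 26.5

Under competition P = MC = 100, so Q = (232.5 − 100)/2.5 = 53.
A monopolist chooses Q where MR = MC. MR = 232.5 − 5Q; setting this equal to 100 gives Q = 26.5 and P = 166.25.
Change in quantity traded: 26.5 − 53 = −26.5.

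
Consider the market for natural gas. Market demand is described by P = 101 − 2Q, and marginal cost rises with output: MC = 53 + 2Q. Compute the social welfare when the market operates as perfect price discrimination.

TS = 288

A perfectly discriminating monopolist sells every unit with P(Q) ≥ MC(Q), so output equals the competitive quantity Q = 12. Each buyer pays their reservation price, so CS = 0 and the firm captures all surplus.
TS = 288 (equal to competitive TS).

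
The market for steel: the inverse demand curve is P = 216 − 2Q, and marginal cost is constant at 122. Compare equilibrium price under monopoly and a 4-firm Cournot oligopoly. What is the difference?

P falls by 28.2

The monopolist equates marginal revenue to marginal cost: 216 − 4Q = 122, so Q = 23.5. From demand, P = 169.
With 4 symmetric Cournot firms, each firm's FOC gives 216 − 10q = 122, so q = 9.4, Q = 4·9.4 = 37.6, and P = 140.8.
Change in equilibrium price: 140.8 − 169 = −28.2.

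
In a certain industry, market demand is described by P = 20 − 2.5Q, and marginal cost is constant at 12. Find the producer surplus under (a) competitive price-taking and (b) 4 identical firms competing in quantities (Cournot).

Competitive firms price at marginal cost: P = 12, giving Q = 3.2.
PS = (12 − 12)·3.2 = 0.
Cournot with 4 identical firms: the symmetric best-response condition is 20 − 12.5q = 12. Each firm produces q = 0.64, total output Q = 2.56, price P = 13.6.
PS = (13.6 − 12)·2.56 = 4.096.

Competition: PS = 0; Cournot: PS = 4.096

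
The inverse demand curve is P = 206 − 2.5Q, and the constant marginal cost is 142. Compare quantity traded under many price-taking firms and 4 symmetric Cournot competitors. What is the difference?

Competitive firms price at marginal cost: P = 142, giving Q = 25.6.
Cournot with 4 identical firms: the symmetric best-response condition is 206 − 12.5q = 142. Each firm produces q = 5.12, total output Q = 20.48, price P = 154.8.
Change in quantity traded: 20.48 − 25.6 = −5.12.

Q falls by 5.12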